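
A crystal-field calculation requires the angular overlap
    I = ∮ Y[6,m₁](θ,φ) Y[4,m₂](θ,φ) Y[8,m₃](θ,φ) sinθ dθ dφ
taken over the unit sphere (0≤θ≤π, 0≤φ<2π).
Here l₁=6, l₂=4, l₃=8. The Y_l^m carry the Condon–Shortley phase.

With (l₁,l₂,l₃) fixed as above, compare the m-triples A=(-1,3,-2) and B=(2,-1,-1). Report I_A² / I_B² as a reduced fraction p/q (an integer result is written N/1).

Same 6,4,8: normalisation and zero-m 3j drop out of the ratio.
A: Δ: 2! 10! 6! / 19! → 1/23279256; sum: t=1:−1/12441600 t=2:+1/3456000 = 13/62208000; 3j²(6 4 8; -1 3 -2) = Δ·Π!·Σ² = 637/42636  (sign +1)
B: Δ: 2! 10! 6! / 19! → 1/23279256; sum: t=0:+1/1244160 t=1:−1/1451520 t=2:+1/19353600 = 29/174182400; 3j²(6 4 8; 2 -1 -1) = Δ·Π!·Σ² = 841/554268  (sign -1)
I_A²/I_B² = (637/42636)/(841/554268) = 8281/841

8281/841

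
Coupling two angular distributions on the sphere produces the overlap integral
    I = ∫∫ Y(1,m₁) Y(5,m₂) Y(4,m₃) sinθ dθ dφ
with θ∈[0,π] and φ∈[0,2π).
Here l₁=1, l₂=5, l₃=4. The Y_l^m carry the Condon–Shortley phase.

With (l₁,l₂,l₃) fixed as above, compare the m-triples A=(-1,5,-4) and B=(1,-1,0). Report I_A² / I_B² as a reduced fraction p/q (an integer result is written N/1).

3/1

Same 1,5,4: normalisation and zero-m 3j drop out of the ratio.
A: Δ: 2! 0! 8! / 11! → 1/495; sum: t=2:+1/80640 = 1/80640; 3j²(1 5 4; -1 5 -4) = Δ·Π!·Σ² = 1/11  (sign +1)
B: Δ: 2! 0! 8! / 11! → 1/495; sum: t=0:+1/1152 = 1/1152; 3j²(1 5 4; 1 -1 0) = Δ·Π!·Σ² = 1/33  (sign +1)
I_A²/I_B² = (1/11)/(1/33) = 3/1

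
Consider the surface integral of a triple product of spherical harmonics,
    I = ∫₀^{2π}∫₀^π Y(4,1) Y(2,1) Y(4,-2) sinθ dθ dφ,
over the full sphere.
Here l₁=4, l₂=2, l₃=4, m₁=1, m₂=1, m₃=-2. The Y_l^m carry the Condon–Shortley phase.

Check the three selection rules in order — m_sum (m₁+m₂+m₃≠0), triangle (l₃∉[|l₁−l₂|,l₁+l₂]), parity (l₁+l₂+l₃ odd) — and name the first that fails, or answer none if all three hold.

none

Σmᵢ = 0  ✓
l₃∈[|l₁−l₂|,l₁+l₂]=[2,6], have l₃=4  ✓
Σlᵢ = 10 ⇒ even  ✓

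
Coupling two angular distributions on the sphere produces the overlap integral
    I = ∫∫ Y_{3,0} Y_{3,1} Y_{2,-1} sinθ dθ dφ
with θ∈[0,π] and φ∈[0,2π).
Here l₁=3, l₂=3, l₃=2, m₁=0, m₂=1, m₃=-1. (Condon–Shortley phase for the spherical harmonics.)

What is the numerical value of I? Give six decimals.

-0.059471

m-sum 0 ✓  L=8 even ✓  0≤2≤6 ✓
Π(2lᵢ+1) = 7×7×5 = 245
triangle coeff Δ(3,3,2) = 1/3780
Σ_t [1,3]: t=1:−1/24 t=2:+1/4 t=3:−1/24 = 1/6
(3j)²=4/105 [(3 3 2; 0 0 0)], sign=+1
Σ_t [2,3]: t=2:+1/8 t=3:−1/12 = 1/24
(3j)²=1/210 [(3 3 2; 0 1 -1)], sign=-1
⇒ 4πI² = 2/45
I = (-1)√(2/45/(4π)) = -0.05947080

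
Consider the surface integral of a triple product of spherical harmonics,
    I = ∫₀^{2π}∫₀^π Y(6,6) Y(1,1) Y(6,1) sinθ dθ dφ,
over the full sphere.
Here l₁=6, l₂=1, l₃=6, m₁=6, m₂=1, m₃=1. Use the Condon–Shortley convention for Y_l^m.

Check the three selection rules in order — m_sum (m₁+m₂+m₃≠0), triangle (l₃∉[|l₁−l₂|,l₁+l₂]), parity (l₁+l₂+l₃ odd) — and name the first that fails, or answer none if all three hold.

Σmᵢ = 8  ✗
l₃∈[|l₁−l₂|,l₁+l₂]=[5,7], have l₃=6
Σlᵢ = 13 ⇒ odd

m_sum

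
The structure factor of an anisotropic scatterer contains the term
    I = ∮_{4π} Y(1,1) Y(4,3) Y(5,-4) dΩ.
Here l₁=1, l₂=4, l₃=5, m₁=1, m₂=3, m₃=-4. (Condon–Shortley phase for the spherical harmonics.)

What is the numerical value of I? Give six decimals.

0.294638

Checks pass: Σm=0; 10 even; l₃=5∈[3,5].
(2·1+1)(2·4+1)(2·5+1) = 297
Δ: 0! 2! 8! / 11! → 1/495
sum: t=0:+1/576 = 1/576
3j²(1 4 5; 0 0 0) = Δ·Π!·Σ² = 5/99  (sign -1)
sum: t=0:+1/10080 = 1/10080
3j²(1 4 5; 1 3 -4) = Δ·Π!·Σ² = 4/55  (sign -1)
combine: 4πI² = 297·5/99·4/55 = 12/11
take √, sign +1: I = 0.29463840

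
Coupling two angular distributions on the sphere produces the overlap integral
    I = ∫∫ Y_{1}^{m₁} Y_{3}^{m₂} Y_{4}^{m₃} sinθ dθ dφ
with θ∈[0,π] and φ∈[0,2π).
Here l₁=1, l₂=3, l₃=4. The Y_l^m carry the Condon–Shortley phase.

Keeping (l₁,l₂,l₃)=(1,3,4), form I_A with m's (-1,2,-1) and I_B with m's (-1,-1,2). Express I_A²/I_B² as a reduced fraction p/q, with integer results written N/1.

Shared (l₁,l₂,l₃)=(1,3,4): N and (l;000)² cancel in I_A²/I_B².
A: Δ = 0!·2!·6!/9! = 1/252; Racah Σ t=0..0: t=0:+1/240 = 1/240; ⇒ 3j(1 3 4; -1 2 -1)² = 1/84, sgn -1
B: Δ = 0!·2!·6!/9! = 1/252; Racah Σ t=0..0: t=0:+1/96 = 1/96; ⇒ 3j(1 3 4; -1 -1 2)² = 5/84, sgn +1
I_A²/I_B² = (1/84)/(5/84) = 1/5

1/5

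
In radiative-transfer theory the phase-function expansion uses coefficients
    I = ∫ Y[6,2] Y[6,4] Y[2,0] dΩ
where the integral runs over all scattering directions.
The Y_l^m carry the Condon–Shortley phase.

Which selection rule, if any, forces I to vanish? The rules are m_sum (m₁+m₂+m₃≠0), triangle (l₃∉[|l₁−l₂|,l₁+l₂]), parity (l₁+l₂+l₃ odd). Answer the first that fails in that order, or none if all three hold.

Σmᵢ = 6  ✗
l₃∈[|l₁−l₂|,l₁+l₂]=[0,12], have l₃=2
Σlᵢ = 14 ⇒ even

m_sum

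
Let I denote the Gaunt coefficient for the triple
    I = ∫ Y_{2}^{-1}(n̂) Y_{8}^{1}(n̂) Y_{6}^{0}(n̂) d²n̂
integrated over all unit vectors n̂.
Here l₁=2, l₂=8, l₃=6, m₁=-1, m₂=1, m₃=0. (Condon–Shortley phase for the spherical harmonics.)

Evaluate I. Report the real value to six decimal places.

Rules hold: Σm=0, L=16 even, 6≤6≤10.
N = 5·17·13 = 1105
Δ = 4!·0!·12!/17! = 1/30940
Racah Σ t=2..2: t=2:+1/2073600 = 1/2073600
⇒ 3j(2 8 6; 0 0 0)² = 28/1105, sgn +1
Racah Σ t=3..3: t=3:−1/3110400 = -1/3110400
⇒ 3j(2 8 6; -1 1 0)² = 21/1105, sgn -1
4πI² = N·(3j₀)²·(3jₘ)² = 588/1105
I = -1·√(0.532127/4π) = -0.20577973

-0.205780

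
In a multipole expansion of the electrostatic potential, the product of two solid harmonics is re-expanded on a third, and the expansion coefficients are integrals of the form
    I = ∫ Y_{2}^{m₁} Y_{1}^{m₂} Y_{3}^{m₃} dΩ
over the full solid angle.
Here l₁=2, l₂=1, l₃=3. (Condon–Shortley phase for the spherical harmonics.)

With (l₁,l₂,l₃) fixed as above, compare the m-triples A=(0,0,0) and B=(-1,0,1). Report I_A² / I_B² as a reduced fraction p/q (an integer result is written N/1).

9/8

Shared (l₁,l₂,l₃)=(2,1,3): N and (l;000)² cancel in I_A²/I_B².
A: Δ = 0!·4!·2!/7! = 1/105; Racah Σ t=0..0: t=0:+1/4 = 1/4; ⇒ 3j(2 1 3; 0 0 0)² = 3/35, sgn -1
B: Δ = 0!·4!·2!/7! = 1/105; Racah Σ t=0..0: t=0:+1/6 = 1/6; ⇒ 3j(2 1 3; -1 0 1)² = 8/105, sgn +1
I_A²/I_B² = (3/35)/(8/105) = 9/8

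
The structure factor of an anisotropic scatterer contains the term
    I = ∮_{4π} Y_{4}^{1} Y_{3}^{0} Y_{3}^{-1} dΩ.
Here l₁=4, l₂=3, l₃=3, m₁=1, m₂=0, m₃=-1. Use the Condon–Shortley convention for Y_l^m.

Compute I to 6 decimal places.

-0.099323

m-sum 0 ✓  L=10 even ✓  1≤3≤7 ✓
Π(2lᵢ+1) = 9×7×7 = 441
triangle coeff Δ(4,3,3) = 1/34650
Σ_t [1,3]: t=1:−1/72 t=2:+1/16 t=3:−1/72 = 5/144
(3j)²=2/77 [(4 3 3; 0 0 0)], sign=-1
Σ_t [1,3]: t=1:−1/48 t=2:+1/24 t=3:−1/288 = 5/288
(3j)²=5/462 [(4 3 3; 1 0 -1)], sign=+1
⇒ 4πI² = 15/121
I = (-1)√(15/121/(4π)) = -0.09932258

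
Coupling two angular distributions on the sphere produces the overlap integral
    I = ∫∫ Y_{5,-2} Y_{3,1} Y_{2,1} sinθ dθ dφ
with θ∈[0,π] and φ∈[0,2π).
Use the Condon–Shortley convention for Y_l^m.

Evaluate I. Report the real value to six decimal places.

Checks pass: Σm=0; 10 even; l₃=2∈[2,8].
(2·5+1)(2·3+1)(2·2+1) = 385
Δ: 6! 4! 0! / 11! → 1/2310
sum: t=3:−1/144 = -1/144
3j²(5 3 2; 0 0 0) = Δ·Π!·Σ² = 10/231  (sign -1)
sum: t=4:+1/288 = 1/288
3j²(5 3 2; -2 1 1) = Δ·Π!·Σ² = 1/22  (sign -1)
combine: 4πI² = 385·10/231·1/22 = 25/33
take √, sign +1: I = 0.24553200

0.245532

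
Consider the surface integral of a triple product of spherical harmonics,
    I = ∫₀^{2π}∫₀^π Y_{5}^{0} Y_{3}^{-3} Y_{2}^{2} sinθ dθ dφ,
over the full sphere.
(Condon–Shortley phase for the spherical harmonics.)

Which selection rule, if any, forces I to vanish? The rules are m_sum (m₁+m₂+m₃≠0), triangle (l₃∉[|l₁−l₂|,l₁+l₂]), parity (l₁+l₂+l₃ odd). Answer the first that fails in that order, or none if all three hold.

m₁+m₂+m₃ = 0 − 3 + 2 = -1  ✗
triangle: |5−3|=2 ≤ l₃=2 ≤ 5+3=8
parity: l₁+l₂+l₃ = 10 is even

m_sum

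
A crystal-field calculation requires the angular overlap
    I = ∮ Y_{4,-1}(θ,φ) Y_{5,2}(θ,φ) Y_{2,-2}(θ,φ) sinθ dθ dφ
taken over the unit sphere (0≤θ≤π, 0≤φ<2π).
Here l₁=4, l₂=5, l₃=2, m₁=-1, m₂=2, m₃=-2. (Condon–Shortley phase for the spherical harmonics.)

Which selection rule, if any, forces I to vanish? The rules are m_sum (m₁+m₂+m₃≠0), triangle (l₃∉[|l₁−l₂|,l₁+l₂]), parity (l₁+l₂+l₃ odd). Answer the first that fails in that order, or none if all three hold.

azimuthal sum: -1 + 2 − 2 = -1  ✗
1 ≤ 2 ≤ 9 (triangle on l)
L = 4 + 5 + 2 = 11 (odd)

m_sum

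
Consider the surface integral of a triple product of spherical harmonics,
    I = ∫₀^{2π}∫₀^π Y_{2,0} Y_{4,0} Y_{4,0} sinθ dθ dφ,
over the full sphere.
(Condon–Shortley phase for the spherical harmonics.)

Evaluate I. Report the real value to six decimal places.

0.163840

m-sum 0 ✓  L=10 even ✓  2≤4≤6 ✓
Π(2lᵢ+1) = 5×9×9 = 405
triangle coeff Δ(2,4,4) = 1/13860
Σ_t [0,2]: t=0:+1/192 t=1:−1/36 t=2:+1/192 = -5/288
(3j)²=20/693 [(2 4 4; 0 0 0)], sign=-1
(m-triple is (0,0,0) — same symbol as above.)
⇒ 4πI² = 2000/5929
I = (+1)√(2000/5929/(4π)) = 0.16383977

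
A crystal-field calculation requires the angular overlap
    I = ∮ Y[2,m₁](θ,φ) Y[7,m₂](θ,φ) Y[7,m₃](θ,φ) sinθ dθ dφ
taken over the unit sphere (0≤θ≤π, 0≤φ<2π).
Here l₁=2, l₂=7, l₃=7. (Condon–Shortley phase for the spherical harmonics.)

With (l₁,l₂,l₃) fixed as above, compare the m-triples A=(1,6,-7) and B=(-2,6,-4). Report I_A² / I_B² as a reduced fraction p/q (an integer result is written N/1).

Same 2,7,7: normalisation and zero-m 3j drop out of the ratio.
A: Δ: 2! 2! 12! / 17! → 1/185640; sum: t=1:−1/958003200 = -1/958003200; 3j²(2 7 7; 1 6 -7) = Δ·Π!·Σ² = 13/680  (sign -1)
B: Δ: 2! 2! 12! / 17! → 1/185640; sum: t=2:+1/159667200 = 1/159667200; 3j²(2 7 7; -2 6 -4) = Δ·Π!·Σ² = 9/1190  (sign -1)
I_A²/I_B² = (13/680)/(9/1190) = 91/36

91/36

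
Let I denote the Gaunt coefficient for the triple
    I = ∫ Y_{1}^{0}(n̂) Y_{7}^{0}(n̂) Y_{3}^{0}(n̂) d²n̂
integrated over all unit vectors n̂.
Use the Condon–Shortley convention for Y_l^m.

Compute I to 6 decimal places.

|1−7|≤3≤1+7 violated ⇒ I = 0

0.000000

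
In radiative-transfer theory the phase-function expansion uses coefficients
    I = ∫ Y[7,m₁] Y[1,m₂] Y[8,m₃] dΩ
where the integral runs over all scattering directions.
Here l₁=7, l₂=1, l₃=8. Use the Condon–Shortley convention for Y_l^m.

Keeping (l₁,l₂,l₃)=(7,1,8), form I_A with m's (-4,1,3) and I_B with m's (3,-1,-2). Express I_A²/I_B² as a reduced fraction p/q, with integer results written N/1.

2/3

Shared (l₁,l₂,l₃)=(7,1,8): N and (l;000)² cancel in I_A²/I_B².
A: Δ = 0!·14!·2!/17! = 1/2040; Racah Σ t=0..0: t=0:+1/479001600 = 1/479001600; ⇒ 3j(7 1 8; -4 1 3)² = 1/204, sgn -1
B: Δ = 0!·14!·2!/17! = 1/2040; Racah Σ t=0..0: t=0:+1/174182400 = 1/174182400; ⇒ 3j(7 1 8; 3 -1 -2)² = 1/136, sgn +1
I_A²/I_B² = (1/204)/(1/136) = 2/3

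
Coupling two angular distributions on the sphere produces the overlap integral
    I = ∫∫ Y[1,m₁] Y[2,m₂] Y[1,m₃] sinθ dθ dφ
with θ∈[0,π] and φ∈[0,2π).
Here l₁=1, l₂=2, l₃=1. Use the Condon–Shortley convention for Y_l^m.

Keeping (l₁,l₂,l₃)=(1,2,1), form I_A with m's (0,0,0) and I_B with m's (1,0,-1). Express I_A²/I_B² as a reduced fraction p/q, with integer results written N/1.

4/1

Same 1,2,1: normalisation and zero-m 3j drop out of the ratio.
A: Δ: 2! 0! 2! / 5! → 1/30; sum: t=1:−1/1 = -1/1; 3j²(1 2 1; 0 0 0) = Δ·Π!·Σ² = 2/15  (sign +1)
B: Δ: 2! 0! 2! / 5! → 1/30; sum: t=0:+1/4 = 1/4; 3j²(1 2 1; 1 0 -1) = Δ·Π!·Σ² = 1/30  (sign +1)
I_A²/I_B² = (2/15)/(1/30) = 4/1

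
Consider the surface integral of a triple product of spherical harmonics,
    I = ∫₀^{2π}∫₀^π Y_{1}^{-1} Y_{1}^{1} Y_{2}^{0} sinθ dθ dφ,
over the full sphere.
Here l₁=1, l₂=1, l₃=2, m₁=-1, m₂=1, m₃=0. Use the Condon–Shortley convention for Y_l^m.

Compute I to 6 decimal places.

Rules hold: Σm=0, L=4 even, 0≤2≤2.
N = 3·3·5 = 45
Δ = 0!·2!·2!/5! = 1/30
Racah Σ t=0..0: t=0:+1/1 = 1/1
⇒ 3j(1 1 2; 0 0 0)² = 2/15, sgn +1
Racah Σ t=0..0: t=0:+1/4 = 1/4
⇒ 3j(1 1 2; -1 1 0)² = 1/30, sgn +1
4πI² = N·(3j₀)²·(3jₘ)² = 1/5
I = +1·√(0.2/4π) = 0.12615663

0.126157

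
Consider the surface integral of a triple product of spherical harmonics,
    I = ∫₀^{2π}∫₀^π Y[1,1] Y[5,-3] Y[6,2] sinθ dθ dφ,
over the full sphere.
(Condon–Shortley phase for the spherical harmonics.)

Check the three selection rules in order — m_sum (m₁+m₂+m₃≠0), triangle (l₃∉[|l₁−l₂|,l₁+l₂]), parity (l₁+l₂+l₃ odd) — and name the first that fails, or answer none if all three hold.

Σmᵢ = 0  ✓
l₃∈[|l₁−l₂|,l₁+l₂]=[4,6], have l₃=6  ✓
Σlᵢ = 12 ⇒ even  ✓

none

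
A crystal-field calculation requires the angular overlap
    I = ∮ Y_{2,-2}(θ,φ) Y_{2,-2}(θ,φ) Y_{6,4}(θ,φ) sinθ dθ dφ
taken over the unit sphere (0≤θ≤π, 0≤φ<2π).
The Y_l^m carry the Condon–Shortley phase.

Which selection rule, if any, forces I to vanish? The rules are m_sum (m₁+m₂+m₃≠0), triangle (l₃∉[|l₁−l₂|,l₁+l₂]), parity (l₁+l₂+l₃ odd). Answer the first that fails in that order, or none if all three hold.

Σmᵢ = 0  ✓
l₃∈[|l₁−l₂|,l₁+l₂]=[0,4], have l₃=6  ✗
Σlᵢ = 10 ⇒ even

triangle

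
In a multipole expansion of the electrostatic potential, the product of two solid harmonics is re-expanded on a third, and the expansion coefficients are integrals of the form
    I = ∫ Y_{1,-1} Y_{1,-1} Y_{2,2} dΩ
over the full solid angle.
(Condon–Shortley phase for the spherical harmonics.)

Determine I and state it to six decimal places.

0.309019

m-sum 0 ✓  L=4 even ✓  0≤2≤2 ✓
Π(2lᵢ+1) = 3×3×5 = 45
triangle coeff Δ(1,1,2) = 1/30
Σ_t [0,0]: t=0:+1/1 = 1/1
(3j)²=2/15 [(1 1 2; 0 0 0)], sign=+1
Σ_t [0,0]: t=0:+1/4 = 1/4
(3j)²=1/5 [(1 1 2; -1 -1 2)], sign=+1
⇒ 4πI² = 6/5
I = (+1)√(6/5/(4π)) = 0.30901936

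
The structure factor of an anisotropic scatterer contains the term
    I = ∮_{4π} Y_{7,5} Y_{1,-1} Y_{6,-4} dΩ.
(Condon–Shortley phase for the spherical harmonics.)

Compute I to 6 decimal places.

-0.284256

Checks pass: Σm=0; 14 even; l₃=6∈[6,8].
(2·7+1)(2·1+1)(2·6+1) = 585
Δ: 2! 12! 0! / 15! → 1/1365
sum: t=1:−1/518400 = -1/518400
3j²(7 1 6; 0 0 0) = Δ·Π!·Σ² = 7/195  (sign -1)
sum: t=0:+1/14515200 = 1/14515200
3j²(7 1 6; 5 -1 -4) = Δ·Π!·Σ² = 22/455  (sign +1)
combine: 4πI² = 585·7/195·22/455 = 66/65
take √, sign -1: I = -0.28425647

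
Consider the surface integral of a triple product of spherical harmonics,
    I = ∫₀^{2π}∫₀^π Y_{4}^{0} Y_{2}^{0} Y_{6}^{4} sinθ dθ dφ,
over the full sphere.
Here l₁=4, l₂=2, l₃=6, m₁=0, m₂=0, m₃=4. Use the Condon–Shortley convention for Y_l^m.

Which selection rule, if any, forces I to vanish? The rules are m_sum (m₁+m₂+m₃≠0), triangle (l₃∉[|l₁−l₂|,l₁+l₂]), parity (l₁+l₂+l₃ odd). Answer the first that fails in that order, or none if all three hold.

m_sum

azimuthal sum: 0 + 0 + 4 = 4  ✗
2 ≤ 6 ≤ 6 (triangle on l)
L = 4 + 2 + 6 = 12 (even)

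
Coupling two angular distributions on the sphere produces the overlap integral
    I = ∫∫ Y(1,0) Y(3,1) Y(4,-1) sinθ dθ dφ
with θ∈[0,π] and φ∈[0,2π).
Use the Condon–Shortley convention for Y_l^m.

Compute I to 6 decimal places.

-0.238414

Checks pass: Σm=0; 8 even; l₃=4∈[2,4].
(2·1+1)(2·3+1)(2·4+1) = 189
Δ: 0! 2! 6! / 9! → 1/252
sum: t=0:+1/36 = 1/36
3j²(1 3 4; 0 0 0) = Δ·Π!·Σ² = 4/63  (sign +1)
sum: t=0:+1/48 = 1/48
3j²(1 3 4; 0 1 -1) = Δ·Π!·Σ² = 5/84  (sign -1)
combine: 4πI² = 189·4/63·5/84 = 5/7
take √, sign -1: I = -0.23841361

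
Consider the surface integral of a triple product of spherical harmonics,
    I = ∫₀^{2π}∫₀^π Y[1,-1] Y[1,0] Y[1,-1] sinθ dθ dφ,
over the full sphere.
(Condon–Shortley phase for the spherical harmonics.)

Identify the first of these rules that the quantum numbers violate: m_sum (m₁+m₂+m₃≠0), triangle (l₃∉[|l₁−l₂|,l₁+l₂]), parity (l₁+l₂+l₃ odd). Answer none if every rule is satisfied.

Σmᵢ = -2  ✗
l₃∈[|l₁−l₂|,l₁+l₂]=[0,2], have l₃=1
Σlᵢ = 3 ⇒ odd

m_sum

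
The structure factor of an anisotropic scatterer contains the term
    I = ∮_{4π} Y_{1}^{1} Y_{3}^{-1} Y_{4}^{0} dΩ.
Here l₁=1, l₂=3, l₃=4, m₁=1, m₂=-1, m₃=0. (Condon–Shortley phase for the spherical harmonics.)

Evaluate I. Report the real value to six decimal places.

Checks pass: Σm=0; 8 even; l₃=4∈[2,4].
(2·1+1)(2·3+1)(2·4+1) = 189
Δ: 0! 2! 6! / 9! → 1/252
sum: t=0:+1/36 = 1/36
3j²(1 3 4; 0 0 0) = Δ·Π!·Σ² = 4/63  (sign +1)
sum: t=0:+1/96 = 1/96
3j²(1 3 4; 1 -1 0) = Δ·Π!·Σ² = 1/42  (sign +1)
combine: 4πI² = 189·4/63·1/42 = 2/7
take √, sign +1: I = 0.15078601

0.150786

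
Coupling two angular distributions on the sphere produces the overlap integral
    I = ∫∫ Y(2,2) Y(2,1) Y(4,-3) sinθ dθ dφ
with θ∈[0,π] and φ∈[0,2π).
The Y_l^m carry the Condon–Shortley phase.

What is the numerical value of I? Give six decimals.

-0.238414

Rules hold: Σm=0, L=8 even, 0≤4≤4.
N = 5·5·9 = 225
Δ = 0!·4!·4!/9! = 1/630
Racah Σ t=0..0: t=0:+1/16 = 1/16
⇒ 3j(2 2 4; 0 0 0)² = 2/35, sgn +1
Racah Σ t=0..0: t=0:+1/144 = 1/144
⇒ 3j(2 2 4; 2 1 -3)² = 1/18, sgn -1
4πI² = N·(3j₀)²·(3jₘ)² = 5/7
I = -1·√(0.714286/4π) = -0.23841361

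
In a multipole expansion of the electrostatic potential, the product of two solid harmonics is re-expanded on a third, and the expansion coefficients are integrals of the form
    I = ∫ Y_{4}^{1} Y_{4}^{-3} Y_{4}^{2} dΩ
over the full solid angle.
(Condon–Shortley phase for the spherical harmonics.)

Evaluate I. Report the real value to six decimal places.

-0.063661

Checks pass: Σm=0; 12 even; l₃=4∈[0,8].
(2·4+1)(2·4+1)(2·4+1) = 729
Δ: 4! 4! 4! / 13! → 1/450450
sum: t=0:+1/13824 t=1:−1/216 t=2:+1/64 t=3:−1/216 t=4:+1/13824 = 5/768
3j²(4 4 4; 0 0 0) = Δ·Π!·Σ² = 18/1001  (sign +1)
sum: t=0:+1/864 t=1:−1/576 = -1/1728
3j²(4 4 4; 1 -3 2) = Δ·Π!·Σ² = 5/1287  (sign -1)
combine: 4πI² = 729·18/1001·5/1287 = 7290/143143
take √, sign -1: I = -0.06366105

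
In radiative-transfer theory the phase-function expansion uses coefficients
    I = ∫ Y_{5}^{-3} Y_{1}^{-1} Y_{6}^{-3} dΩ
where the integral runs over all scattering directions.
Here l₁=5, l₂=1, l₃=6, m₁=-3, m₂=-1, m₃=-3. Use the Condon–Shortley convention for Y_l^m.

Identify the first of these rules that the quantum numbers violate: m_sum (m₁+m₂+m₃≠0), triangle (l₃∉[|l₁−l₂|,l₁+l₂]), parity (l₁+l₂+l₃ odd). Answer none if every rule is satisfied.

azimuthal sum: -3 − 1 − 3 = -7  ✗
4 ≤ 6 ≤ 6 (triangle on l)
L = 5 + 1 + 6 = 12 (even)

m_sum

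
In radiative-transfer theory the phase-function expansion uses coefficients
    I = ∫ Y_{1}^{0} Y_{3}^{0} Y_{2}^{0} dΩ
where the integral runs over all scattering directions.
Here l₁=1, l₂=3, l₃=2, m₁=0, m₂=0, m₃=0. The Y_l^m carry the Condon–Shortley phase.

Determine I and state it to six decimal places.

m-sum 0 ✓  L=6 even ✓  2≤2≤4 ✓
Π(2lᵢ+1) = 3×7×5 = 105
triangle coeff Δ(1,3,2) = 1/105
Σ_t [1,1]: t=1:−1/4 = -1/4
(3j)²=3/35 [(1 3 2; 0 0 0)], sign=-1
(m-triple is (0,0,0) — same symbol as above.)
⇒ 4πI² = 27/35
I = (+1)√(27/35/(4π)) = 0.24776670

0.247767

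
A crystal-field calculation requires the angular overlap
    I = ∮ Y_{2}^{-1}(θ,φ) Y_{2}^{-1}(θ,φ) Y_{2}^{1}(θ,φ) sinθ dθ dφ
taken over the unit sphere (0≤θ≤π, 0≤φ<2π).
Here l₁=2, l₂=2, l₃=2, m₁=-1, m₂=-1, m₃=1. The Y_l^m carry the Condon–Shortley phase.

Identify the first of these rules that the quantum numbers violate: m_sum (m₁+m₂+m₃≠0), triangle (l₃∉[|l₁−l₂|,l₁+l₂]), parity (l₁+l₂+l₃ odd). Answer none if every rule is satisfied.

m_sum

azimuthal sum: -1 − 1 + 1 = -1  ✗
0 ≤ 2 ≤ 4 (triangle on l)
L = 2 + 2 + 2 = 6 (even)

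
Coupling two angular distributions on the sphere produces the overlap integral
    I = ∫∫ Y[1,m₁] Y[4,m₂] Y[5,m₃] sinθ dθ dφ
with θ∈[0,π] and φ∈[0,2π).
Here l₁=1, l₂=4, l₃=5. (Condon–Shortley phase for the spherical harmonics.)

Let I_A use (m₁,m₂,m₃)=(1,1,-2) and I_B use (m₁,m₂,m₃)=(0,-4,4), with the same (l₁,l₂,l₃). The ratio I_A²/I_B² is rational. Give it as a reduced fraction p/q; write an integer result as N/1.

7/3

l's match ⇒ only the (l;m) 3-j factors differ between A and B.
A: triangle coeff Δ(1,4,5) = 1/495; Σ_t [0,0]: t=0:+1/1440 = 1/1440; (3j)²=7/165 [(1 4 5; 1 1 -2)], sign=-1
B: triangle coeff Δ(1,4,5) = 1/495; Σ_t [0,0]: t=0:+1/40320 = 1/40320; (3j)²=1/55 [(1 4 5; 0 -4 4)], sign=-1
I_A²/I_B² = (7/165)/(1/55) = 7/3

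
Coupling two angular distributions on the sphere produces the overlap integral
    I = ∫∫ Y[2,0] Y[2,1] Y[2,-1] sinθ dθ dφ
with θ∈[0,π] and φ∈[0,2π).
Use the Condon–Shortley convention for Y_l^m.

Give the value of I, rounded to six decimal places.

-0.090112

Checks pass: Σm=0; 6 even; l₃=2∈[0,4].
(2·2+1)(2·2+1)(2·2+1) = 125
Δ: 2! 2! 2! / 7! → 1/630
sum: t=0:+1/8 t=1:−1/1 t=2:+1/8 = -3/4
3j²(2 2 2; 0 0 0) = Δ·Π!·Σ² = 2/35  (sign -1)
sum: t=1:−1/2 t=2:+1/4 = -1/4
3j²(2 2 2; 0 1 -1) = Δ·Π!·Σ² = 1/70  (sign +1)
combine: 4πI² = 125·2/35·1/70 = 5/49
take √, sign -1: I = -0.09011188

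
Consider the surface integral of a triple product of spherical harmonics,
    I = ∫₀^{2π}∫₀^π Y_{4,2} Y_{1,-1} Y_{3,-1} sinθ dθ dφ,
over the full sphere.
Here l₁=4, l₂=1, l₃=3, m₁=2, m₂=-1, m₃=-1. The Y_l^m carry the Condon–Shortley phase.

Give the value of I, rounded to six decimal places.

Rules hold: Σm=0, L=8 even, 3≤3≤5.
N = 9·3·7 = 189
Δ = 2!·6!·0!/9! = 1/252
Racah Σ t=1..1: t=1:−1/36 = -1/36
⇒ 3j(4 1 3; 0 0 0)² = 4/63, sgn +1
Racah Σ t=0..0: t=0:+1/96 = 1/96
⇒ 3j(4 1 3; 2 -1 -1)² = 5/84, sgn +1
4πI² = N·(3j₀)²·(3jₘ)² = 5/7
I = +1·√(0.714286/4π) = 0.23841361

0.238414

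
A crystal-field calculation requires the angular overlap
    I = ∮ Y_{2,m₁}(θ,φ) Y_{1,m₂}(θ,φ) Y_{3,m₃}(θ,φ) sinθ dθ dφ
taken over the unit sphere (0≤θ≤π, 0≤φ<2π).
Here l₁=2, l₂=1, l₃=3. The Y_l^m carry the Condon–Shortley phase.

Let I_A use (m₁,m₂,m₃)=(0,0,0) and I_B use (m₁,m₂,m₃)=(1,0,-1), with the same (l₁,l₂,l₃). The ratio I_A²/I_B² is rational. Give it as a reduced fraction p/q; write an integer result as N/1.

9/8

l's match ⇒ only the (l;m) 3-j factors differ between A and B.
A: triangle coeff Δ(2,1,3) = 1/105; Σ_t [0,0]: t=0:+1/4 = 1/4; (3j)²=3/35 [(2 1 3; 0 0 0)], sign=-1
B: triangle coeff Δ(2,1,3) = 1/105; Σ_t [0,0]: t=0:+1/6 = 1/6; (3j)²=8/105 [(2 1 3; 1 0 -1)], sign=+1
I_A²/I_B² = (3/35)/(8/105) = 9/8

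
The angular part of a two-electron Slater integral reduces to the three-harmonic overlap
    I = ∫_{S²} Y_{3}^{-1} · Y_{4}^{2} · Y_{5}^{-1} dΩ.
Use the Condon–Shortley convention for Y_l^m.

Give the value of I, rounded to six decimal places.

m-sum 0 ✓  L=12 even ✓  1≤5≤7 ✓
Π(2lᵢ+1) = 7×9×11 = 693
triangle coeff Δ(3,4,5) = 1/180180
Σ_t [0,2]: t=0:+1/576 t=1:−1/144 t=2:+1/576 = -1/288
(3j)²=20/1001 [(3 4 5; 0 0 0)], sign=+1
Σ_t [0,2]: t=0:+1/34560 t=1:−1/720 t=2:+1/384 = 43/34560
(3j)²=1849/180180 [(3 4 5; -1 2 -1)], sign=+1
⇒ 4πI² = 1849/13013
I = (+1)√(1849/13013/(4π)) = 0.10633465

0.106335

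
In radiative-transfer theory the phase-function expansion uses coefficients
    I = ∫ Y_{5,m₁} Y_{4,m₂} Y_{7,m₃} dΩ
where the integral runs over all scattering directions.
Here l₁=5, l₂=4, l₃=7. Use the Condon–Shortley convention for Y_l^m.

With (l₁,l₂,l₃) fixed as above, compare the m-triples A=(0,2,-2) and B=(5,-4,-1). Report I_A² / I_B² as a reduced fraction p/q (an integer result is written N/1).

2/3

Same 5,4,7: normalisation and zero-m 3j drop out of the ratio.
A: Δ: 2! 8! 6! / 17! → 1/6126120; sum: t=0:+1/1036800 t=1:−1/69120 t=2:+1/69120 = 1/1036800; 3j²(5 4 7; 0 2 -2) = Δ·Π!·Σ² = 1/7293  (sign -1)
B: Δ: 2! 8! 6! / 17! → 1/6126120; sum: t=0:+1/58060800 = 1/58060800; 3j²(5 4 7; 5 -4 -1) = Δ·Π!·Σ² = 1/4862  (sign +1)
I_A²/I_B² = (1/7293)/(1/4862) = 2/3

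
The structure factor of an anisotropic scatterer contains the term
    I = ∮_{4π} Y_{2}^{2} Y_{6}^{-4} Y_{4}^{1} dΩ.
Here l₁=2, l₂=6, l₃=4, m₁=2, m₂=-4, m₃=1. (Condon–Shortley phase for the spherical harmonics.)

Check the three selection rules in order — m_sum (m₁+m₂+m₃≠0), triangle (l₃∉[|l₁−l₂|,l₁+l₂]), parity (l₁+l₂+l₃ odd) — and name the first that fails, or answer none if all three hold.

m_sum

Σmᵢ = -1  ✗
l₃∈[|l₁−l₂|,l₁+l₂]=[4,8], have l₃=4
Σlᵢ = 12 ⇒ even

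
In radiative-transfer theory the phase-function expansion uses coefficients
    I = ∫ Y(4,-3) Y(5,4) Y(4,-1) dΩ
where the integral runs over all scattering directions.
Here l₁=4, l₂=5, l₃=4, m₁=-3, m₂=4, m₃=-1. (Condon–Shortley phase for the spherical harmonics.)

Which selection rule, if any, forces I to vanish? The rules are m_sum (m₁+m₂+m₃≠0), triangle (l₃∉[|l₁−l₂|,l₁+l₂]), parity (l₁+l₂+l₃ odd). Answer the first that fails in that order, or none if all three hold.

m₁+m₂+m₃ = -3 + 4 − 1 = 0  ✓
triangle: |4−5|=1 ≤ l₃=4 ≤ 4+5=9  ✓
parity: l₁+l₂+l₃ = 13 is odd  ✗

parity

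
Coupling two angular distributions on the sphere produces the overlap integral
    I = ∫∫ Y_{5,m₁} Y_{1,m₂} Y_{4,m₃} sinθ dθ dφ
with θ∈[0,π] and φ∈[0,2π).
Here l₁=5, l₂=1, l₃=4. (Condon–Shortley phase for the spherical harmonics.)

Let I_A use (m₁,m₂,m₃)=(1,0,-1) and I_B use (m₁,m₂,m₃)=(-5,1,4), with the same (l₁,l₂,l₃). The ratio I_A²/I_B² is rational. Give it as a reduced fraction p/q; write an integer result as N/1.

Shared (l₁,l₂,l₃)=(5,1,4): N and (l;000)² cancel in I_A²/I_B².
A: Δ = 2!·8!·0!/11! = 1/495; Racah Σ t=1..1: t=1:−1/720 = -1/720; ⇒ 3j(5 1 4; 1 0 -1)² = 8/165, sgn +1
B: Δ = 2!·8!·0!/11! = 1/495; Racah Σ t=2..2: t=2:+1/80640 = 1/80640; ⇒ 3j(5 1 4; -5 1 4)² = 1/11, sgn +1
I_A²/I_B² = (8/165)/(1/11) = 8/15

8/15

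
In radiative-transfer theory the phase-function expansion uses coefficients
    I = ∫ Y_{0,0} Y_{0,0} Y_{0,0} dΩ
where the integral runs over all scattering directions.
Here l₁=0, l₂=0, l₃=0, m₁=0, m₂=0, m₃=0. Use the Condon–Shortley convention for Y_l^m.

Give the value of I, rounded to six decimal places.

0.282095

m-sum 0 ✓  L=0 even ✓  0≤0≤0 ✓
Π(2lᵢ+1) = 1×1×1 = 1
triangle coeff Δ(0,0,0) = 1/1
Σ_t [0,0]: t=0:+1/1 = 1/1
(3j)²=1/1 [(0 0 0; 0 0 0)], sign=+1
(m-triple is (0,0,0) — same symbol as above.)
⇒ 4πI² = 1/1
I = (+1)√(1/1/(4π)) = 0.28209479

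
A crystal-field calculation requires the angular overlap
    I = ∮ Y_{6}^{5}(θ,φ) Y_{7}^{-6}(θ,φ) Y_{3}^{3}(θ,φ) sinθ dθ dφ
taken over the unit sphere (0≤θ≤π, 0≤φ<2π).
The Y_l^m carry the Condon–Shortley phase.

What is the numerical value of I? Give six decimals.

m-sum = 5 − 6 + 3 = 2 ≠ 0 ⇒ I = 0

0.000000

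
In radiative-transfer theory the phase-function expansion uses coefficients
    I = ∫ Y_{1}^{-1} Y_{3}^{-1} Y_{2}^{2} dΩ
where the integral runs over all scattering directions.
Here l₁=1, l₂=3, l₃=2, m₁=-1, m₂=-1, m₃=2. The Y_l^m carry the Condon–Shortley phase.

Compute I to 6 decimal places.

-0.082589

Rules hold: Σm=0, L=6 even, 2≤2≤4.
N = 3·7·5 = 105
Δ = 2!·0!·4!/7! = 1/105
Racah Σ t=1..1: t=1:−1/4 = -1/4
⇒ 3j(1 3 2; 0 0 0)² = 3/35, sgn -1
Racah Σ t=2..2: t=2:+1/48 = 1/48
⇒ 3j(1 3 2; -1 -1 2)² = 1/105, sgn +1
4πI² = N·(3j₀)²·(3jₘ)² = 3/35
I = -1·√(0.0857143/4π) = -0.08258890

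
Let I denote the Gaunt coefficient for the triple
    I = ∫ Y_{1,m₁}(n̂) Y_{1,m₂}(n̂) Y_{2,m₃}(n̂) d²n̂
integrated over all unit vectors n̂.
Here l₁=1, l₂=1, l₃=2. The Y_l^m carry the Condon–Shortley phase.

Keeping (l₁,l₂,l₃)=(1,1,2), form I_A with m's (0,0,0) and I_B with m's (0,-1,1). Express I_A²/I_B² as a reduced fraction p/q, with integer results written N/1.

Same 1,1,2: normalisation and zero-m 3j drop out of the ratio.
A: Δ: 0! 2! 2! / 5! → 1/30; sum: t=0:+1/1 = 1/1; 3j²(1 1 2; 0 0 0) = Δ·Π!·Σ² = 2/15  (sign +1)
B: Δ: 0! 2! 2! / 5! → 1/30; sum: t=0:+1/2 = 1/2; 3j²(1 1 2; 0 -1 1) = Δ·Π!·Σ² = 1/10  (sign -1)
I_A²/I_B² = (2/15)/(1/10) = 4/3

4/3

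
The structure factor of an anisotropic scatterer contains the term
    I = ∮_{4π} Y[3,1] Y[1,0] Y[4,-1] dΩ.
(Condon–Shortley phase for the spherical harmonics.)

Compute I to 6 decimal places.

m-sum 0 ✓  L=8 even ✓  2≤4≤4 ✓
Π(2lᵢ+1) = 7×3×9 = 189
triangle coeff Δ(3,1,4) = 1/252
Σ_t [0,0]: t=0:+1/36 = 1/36
(3j)²=4/63 [(3 1 4; 0 0 0)], sign=+1
Σ_t [0,0]: t=0:+1/48 = 1/48
(3j)²=5/84 [(3 1 4; 1 0 -1)], sign=-1
⇒ 4πI² = 5/7
I = (-1)√(5/7/(4π)) = -0.23841361

-0.238414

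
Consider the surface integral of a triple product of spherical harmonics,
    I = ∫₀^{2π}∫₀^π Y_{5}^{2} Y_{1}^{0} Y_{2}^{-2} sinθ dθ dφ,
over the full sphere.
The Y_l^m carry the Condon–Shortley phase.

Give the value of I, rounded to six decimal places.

0.000000

l₃=2 ∉ [4,6] — triangle fails ⇒ I = 0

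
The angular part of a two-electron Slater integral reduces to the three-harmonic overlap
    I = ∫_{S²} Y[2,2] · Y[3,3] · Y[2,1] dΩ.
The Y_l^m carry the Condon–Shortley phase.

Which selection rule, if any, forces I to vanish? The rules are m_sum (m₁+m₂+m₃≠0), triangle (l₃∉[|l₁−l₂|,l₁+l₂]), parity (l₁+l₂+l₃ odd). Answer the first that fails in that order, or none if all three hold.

m_sum

m₁+m₂+m₃ = 2 + 3 + 1 = 6  ✗
triangle: |2−3|=1 ≤ l₃=2 ≤ 2+3=5
parity: l₁+l₂+l₃ = 7 is odd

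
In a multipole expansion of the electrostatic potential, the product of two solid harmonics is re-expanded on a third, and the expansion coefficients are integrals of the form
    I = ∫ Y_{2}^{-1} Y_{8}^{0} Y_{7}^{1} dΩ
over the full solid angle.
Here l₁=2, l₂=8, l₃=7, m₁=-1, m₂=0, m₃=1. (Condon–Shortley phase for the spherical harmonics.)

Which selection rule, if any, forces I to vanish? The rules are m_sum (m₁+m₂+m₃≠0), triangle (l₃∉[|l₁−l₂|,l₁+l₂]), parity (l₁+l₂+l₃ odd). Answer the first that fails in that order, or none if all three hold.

m₁+m₂+m₃ = -1 + 0 + 1 = 0  ✓
triangle: |2−8|=6 ≤ l₃=7 ≤ 2+8=10  ✓
parity: l₁+l₂+l₃ = 17 is odd  ✗

parity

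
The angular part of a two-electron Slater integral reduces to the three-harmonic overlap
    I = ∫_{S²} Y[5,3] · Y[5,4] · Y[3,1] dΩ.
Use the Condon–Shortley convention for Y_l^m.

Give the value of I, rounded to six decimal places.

0.000000

3 + 4 + 1 = 8 ≠ 0: azimuthal integral kills it; I = 0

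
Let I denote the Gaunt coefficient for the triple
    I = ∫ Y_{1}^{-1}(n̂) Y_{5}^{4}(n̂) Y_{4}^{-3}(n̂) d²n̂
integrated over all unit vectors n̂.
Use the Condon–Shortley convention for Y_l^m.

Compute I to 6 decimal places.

m-sum 0 ✓  L=10 even ✓  4≤4≤6 ✓
Π(2lᵢ+1) = 3×11×9 = 297
triangle coeff Δ(1,5,4) = 1/495
Σ_t [1,1]: t=1:−1/576 = -1/576
(3j)²=5/99 [(1 5 4; 0 0 0)], sign=-1
Σ_t [2,2]: t=2:+1/10080 = 1/10080
(3j)²=4/55 [(1 5 4; -1 4 -3)], sign=-1
⇒ 4πI² = 12/11
I = (+1)√(12/11/(4π)) = 0.29463840

0.294638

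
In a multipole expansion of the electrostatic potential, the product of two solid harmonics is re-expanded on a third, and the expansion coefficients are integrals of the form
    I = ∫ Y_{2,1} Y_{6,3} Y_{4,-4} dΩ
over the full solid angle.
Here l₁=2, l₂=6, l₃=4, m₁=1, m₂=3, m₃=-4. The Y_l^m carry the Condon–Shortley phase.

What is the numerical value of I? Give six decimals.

Checks pass: Σm=0; 12 even; l₃=4∈[4,8].
(2·2+1)(2·6+1)(2·4+1) = 585
Δ: 4! 0! 8! / 13! → 1/6435
sum: t=2:+1/2304 = 1/2304
3j²(2 6 4; 0 0 0) = Δ·Π!·Σ² = 5/143  (sign +1)
sum: t=1:−1/241920 = -1/241920
3j²(2 6 4; 1 3 -4) = Δ·Π!·Σ² = 1/715  (sign -1)
combine: 4πI² = 585·5/143·1/715 = 45/1573
take √, sign -1: I = -0.04771303

-0.047713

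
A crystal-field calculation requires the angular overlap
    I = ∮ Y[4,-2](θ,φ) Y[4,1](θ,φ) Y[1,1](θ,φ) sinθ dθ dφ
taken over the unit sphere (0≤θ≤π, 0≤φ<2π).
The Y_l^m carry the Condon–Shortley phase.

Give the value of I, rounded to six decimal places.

0.000000

l₁+l₂+l₃=9 is odd: 3j(l;000)=0 ⇒ I=0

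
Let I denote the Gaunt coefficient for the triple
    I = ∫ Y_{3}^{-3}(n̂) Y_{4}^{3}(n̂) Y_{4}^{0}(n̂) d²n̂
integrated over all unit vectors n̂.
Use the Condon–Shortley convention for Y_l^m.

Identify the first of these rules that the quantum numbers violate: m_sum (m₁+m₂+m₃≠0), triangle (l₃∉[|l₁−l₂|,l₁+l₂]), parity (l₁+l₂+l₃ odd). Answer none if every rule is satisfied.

Σmᵢ = 0  ✓
l₃∈[|l₁−l₂|,l₁+l₂]=[1,7], have l₃=4  ✓
Σlᵢ = 11 ⇒ odd  ✗

parity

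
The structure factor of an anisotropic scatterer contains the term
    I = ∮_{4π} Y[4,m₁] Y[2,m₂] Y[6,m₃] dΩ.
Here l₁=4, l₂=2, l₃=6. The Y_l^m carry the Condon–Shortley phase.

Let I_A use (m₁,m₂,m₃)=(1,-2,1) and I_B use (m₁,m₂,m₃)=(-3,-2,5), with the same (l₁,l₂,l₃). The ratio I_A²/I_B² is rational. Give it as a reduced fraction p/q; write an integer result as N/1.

7/66

Shared (l₁,l₂,l₃)=(4,2,6): N and (l;000)² cancel in I_A²/I_B².
A: Δ = 0!·8!·4!/13! = 1/6435; Racah Σ t=0..0: t=0:+1/17280 = 1/17280; ⇒ 3j(4 2 6; 1 -2 1)² = 7/1287, sgn -1
B: Δ = 0!·8!·4!/13! = 1/6435; Racah Σ t=0..0: t=0:+1/120960 = 1/120960; ⇒ 3j(4 2 6; -3 -2 5)² = 2/39, sgn -1
I_A²/I_B² = (7/1287)/(2/39) = 7/66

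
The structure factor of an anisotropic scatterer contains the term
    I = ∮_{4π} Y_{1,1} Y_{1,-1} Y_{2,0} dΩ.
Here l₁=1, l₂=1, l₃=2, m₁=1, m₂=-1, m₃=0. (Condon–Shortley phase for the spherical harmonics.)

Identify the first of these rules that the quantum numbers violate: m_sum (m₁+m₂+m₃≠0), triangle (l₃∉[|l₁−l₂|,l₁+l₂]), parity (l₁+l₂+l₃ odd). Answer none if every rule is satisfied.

Σmᵢ = 0  ✓
l₃∈[|l₁−l₂|,l₁+l₂]=[0,2], have l₃=2  ✓
Σlᵢ = 4 ⇒ even  ✓

none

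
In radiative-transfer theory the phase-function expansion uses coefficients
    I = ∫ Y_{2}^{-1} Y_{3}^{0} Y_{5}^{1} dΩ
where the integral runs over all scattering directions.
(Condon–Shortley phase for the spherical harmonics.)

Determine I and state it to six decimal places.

m-sum 0 ✓  L=10 even ✓  1≤5≤5 ✓
Π(2lᵢ+1) = 5×7×11 = 385
triangle coeff Δ(2,3,5) = 1/2310
Σ_t [0,0]: t=0:+1/144 = 1/144
(3j)²=10/231 [(2 3 5; 0 0 0)], sign=-1
Σ_t [0,0]: t=0:+1/216 = 1/216
(3j)²=8/231 [(2 3 5; -1 0 1)], sign=+1
⇒ 4πI² = 400/693
I = (-1)√(400/693/(4π)) = -0.21431790

-0.214318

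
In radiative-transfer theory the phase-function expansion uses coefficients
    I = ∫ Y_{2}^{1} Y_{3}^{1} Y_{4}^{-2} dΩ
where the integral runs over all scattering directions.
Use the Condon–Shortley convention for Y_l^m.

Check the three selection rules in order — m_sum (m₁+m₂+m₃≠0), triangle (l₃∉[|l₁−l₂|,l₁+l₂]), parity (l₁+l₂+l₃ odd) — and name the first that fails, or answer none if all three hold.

Σmᵢ = 0  ✓
l₃∈[|l₁−l₂|,l₁+l₂]=[1,5], have l₃=4  ✓
Σlᵢ = 9 ⇒ odd  ✗

parity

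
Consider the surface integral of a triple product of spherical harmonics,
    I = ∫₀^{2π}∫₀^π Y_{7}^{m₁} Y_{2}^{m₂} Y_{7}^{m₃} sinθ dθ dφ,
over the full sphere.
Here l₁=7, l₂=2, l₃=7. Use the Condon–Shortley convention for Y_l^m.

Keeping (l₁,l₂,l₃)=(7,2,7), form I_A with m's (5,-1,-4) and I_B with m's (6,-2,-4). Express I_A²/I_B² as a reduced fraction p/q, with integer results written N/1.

Same 7,2,7: normalisation and zero-m 3j drop out of the ratio.
A: Δ: 2! 12! 2! / 17! → 1/185640; sum: t=0:+1/14515200 t=1:−1/79833600 = 1/17740800; 3j²(7 2 7; 5 -1 -4) = Δ·Π!·Σ² = 729/30940  (sign -1)
B: Δ: 2! 12! 2! / 17! → 1/185640; sum: t=0:+1/159667200 = 1/159667200; 3j²(7 2 7; 6 -2 -4) = Δ·Π!·Σ² = 9/1190  (sign -1)
I_A²/I_B² = (729/30940)/(9/1190) = 81/26

81/26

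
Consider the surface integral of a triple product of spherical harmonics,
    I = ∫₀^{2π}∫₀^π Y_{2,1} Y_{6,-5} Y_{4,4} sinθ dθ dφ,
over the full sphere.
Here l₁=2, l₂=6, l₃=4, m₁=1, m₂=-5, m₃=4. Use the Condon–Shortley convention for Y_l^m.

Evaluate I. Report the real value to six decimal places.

Rules hold: Σm=0, L=12 even, 4≤4≤8.
N = 5·13·9 = 585
Δ = 4!·0!·8!/13! = 1/6435
Racah Σ t=2..2: t=2:+1/2304 = 1/2304
⇒ 3j(2 6 4; 0 0 0)² = 5/143, sgn +1
Racah Σ t=1..1: t=1:−1/241920 = -1/241920
⇒ 3j(2 6 4; 1 -5 4)² = 1/39, sgn -1
4πI² = N·(3j₀)²·(3jₘ)² = 75/143
I = -1·√(0.524476/4π) = -0.20429497

-0.204295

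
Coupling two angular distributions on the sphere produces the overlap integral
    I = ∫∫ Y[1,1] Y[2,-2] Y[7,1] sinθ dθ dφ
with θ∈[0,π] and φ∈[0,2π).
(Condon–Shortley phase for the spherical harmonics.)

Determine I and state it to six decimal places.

l₃=7 ∉ [1,3] — triangle fails ⇒ I = 0

0.000000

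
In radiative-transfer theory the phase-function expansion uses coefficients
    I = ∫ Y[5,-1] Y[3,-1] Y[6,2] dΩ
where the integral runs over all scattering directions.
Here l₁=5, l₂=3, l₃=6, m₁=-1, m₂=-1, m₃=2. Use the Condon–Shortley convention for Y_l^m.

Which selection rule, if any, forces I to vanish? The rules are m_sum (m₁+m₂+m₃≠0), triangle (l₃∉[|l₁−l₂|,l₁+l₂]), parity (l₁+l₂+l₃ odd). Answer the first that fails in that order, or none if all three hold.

azimuthal sum: -1 − 1 + 2 = 0  ✓
2 ≤ 6 ≤ 8 (triangle on l)  ✓
L = 5 + 3 + 6 = 14 (even)  ✓

none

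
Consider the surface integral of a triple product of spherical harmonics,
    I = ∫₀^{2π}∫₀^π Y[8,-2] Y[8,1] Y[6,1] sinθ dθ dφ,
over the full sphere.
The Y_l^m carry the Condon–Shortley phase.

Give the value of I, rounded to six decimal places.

0.100544

Rules hold: Σm=0, L=22 even, 0≤6≤16.
N = 17·17·13 = 3757
Δ = 10!·6!·6!/23! = 1/13742520792
Racah Σ t=2..8: t=2:+1/41803776000 t=3:−1/435456000 t=4:+1/39813120 t=5:−1/18662400 t=6:+1/39813120 t=7:−1/435456000 t=8:+1/41803776000 = -11/1393459200
⇒ 3j(8 8 6; 0 0 0)² = 600/96577, sgn -1
Racah Σ t=4..9: t=4:+1/1492992000 t=5:−1/82944000 t=6:+1/29859840 t=7:−1/52254720 t=8:+1/464486400 t=9:−1/31352832000 = 319/62705664000
⇒ 3j(8 8 6; -2 1 1)² = 4205/772616, sgn -1
4πI² = N·(3j₀)²·(3jₘ)² = 315375/2482597
I = +1·√(0.127034/4π) = 0.10054387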